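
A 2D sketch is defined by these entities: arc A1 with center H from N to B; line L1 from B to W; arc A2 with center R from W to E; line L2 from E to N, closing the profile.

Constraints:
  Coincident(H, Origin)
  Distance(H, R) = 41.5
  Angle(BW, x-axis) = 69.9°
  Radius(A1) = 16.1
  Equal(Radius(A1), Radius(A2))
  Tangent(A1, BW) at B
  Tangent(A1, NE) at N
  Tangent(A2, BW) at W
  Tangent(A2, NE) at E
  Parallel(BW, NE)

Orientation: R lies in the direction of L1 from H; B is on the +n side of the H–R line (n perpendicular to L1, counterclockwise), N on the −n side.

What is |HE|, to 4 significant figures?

44.51

Tangency of A1 to both parallel lines with radius 16.1 puts B and N at H ± 16.1·n: B = (-15.12, 5.533), N = (15.12, -5.533). Equal radii place W and E the same way about R: W = R + 16.1·n = (-0.8575, 44.51), E = R − 16.1·n = (29.38, 33.44). Then |HE| = |E − H| = 44.51.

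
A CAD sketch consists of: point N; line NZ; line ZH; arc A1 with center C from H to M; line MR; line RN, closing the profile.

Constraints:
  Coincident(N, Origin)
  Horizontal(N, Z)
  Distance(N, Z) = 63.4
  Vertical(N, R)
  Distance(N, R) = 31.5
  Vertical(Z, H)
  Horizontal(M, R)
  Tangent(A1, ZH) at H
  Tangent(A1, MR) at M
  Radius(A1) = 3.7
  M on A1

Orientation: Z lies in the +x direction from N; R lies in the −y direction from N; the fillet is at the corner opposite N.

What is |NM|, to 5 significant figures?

67.501

The virtual corner opposite N is at (63.400, -31.500). The tangent condition forces CH to be normal to ZH and since A1 is tangent to MR there, CM ⟂ MR, with radius 3.7, so the center C sits 3.7 in from both sides at C = (59.700, -27.800). That places the tangent points at H = (63.400, -27.800) on ZH and M = (59.700, -31.500) on MR. Then |NM| = |M − N| = 67.501.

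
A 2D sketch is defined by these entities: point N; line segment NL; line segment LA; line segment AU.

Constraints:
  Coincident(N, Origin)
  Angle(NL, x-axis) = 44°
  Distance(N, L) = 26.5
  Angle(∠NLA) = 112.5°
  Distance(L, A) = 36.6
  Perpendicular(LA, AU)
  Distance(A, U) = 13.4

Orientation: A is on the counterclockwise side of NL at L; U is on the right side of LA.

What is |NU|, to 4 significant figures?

60.17

∠NLA = 112.5°, so LA runs at 44.0° + (180° − 112.5°) = 111.5° from the x-axis; with |LA| = 36.6, A = L + 36.6·(cos 111.5°, sin 111.5°) = (5.649, 52.46). LA is perpendicular to AU; with |AU| = 13.4 on the right of LA, U = A + 13.4·(0.9304, 0.3665) = (18.12, 57.37). Then |NU| = |U − N| = 60.17.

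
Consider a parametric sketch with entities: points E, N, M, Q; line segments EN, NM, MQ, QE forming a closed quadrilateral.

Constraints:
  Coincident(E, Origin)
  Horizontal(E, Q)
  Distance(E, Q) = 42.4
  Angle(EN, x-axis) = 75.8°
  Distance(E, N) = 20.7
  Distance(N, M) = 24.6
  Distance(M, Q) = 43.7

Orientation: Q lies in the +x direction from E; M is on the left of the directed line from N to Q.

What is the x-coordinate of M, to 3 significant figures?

21.5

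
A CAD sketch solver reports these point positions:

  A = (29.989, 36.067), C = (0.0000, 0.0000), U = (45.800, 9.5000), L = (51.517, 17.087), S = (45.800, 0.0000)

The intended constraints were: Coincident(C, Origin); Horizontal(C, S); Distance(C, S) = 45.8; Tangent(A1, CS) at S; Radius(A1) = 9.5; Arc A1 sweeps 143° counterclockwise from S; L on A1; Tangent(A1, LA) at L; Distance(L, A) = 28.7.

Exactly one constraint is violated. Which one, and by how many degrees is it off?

Tangent(A1, LA) at L — off by 4.40°.

C = (0.00, 0.00) ✓; C.y = 0.00, S.y = 0.00 ✓; |CS| = 45.80 ✓; ∠(US, SC) = 90.00° ✓; |US| = 9.500 ✓; bearing(U→L) − bearing(U→S) = 143.0° ✓; |UL| = 9.500 ✓; ∠(UL, LA) = 94.40° ✗; |LA| = 28.70 ✓.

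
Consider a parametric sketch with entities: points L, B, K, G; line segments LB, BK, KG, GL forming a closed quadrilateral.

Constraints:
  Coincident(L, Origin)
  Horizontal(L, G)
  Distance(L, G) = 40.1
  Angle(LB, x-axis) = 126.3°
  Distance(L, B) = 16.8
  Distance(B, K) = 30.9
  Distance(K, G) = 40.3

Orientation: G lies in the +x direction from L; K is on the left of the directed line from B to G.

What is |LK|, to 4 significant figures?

35.05

Checks: |BK| = 30.90 ✓; |KG| = 40.30 ✓.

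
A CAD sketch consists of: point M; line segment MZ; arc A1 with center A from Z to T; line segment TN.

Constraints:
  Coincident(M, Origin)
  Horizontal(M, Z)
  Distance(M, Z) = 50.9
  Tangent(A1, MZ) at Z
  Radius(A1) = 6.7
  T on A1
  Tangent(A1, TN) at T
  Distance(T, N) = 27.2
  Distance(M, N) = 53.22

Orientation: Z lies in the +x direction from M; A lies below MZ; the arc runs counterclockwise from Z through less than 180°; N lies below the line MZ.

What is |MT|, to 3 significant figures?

44.6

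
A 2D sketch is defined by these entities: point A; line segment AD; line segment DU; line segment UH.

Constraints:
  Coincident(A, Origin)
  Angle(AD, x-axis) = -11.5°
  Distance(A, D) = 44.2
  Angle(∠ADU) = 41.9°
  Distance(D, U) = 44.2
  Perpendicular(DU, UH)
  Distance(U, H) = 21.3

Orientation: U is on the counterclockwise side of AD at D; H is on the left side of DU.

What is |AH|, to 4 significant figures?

13.97

∠ADU = 41.9°, so DU runs at -11.5° + (180° − 41.9°) = 126.6° from the x-axis; with |DU| = 44.2, U = D + 44.2·(cos 126.6°, sin 126.6°) = (16.96, 26.67). DU ⟂ UH; with |UH| = 21.3 on the left of DU, H = U + 21.3·(-0.8028, -0.5962) = (-0.1405, 13.97). Then |AH| = |H − A| = 13.97.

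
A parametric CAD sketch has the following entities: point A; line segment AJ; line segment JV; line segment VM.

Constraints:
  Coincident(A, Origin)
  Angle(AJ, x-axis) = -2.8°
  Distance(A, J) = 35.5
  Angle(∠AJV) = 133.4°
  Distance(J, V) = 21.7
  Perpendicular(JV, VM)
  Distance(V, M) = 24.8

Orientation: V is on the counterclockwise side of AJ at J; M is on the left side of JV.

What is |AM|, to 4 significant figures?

46.10

A is at the origin; AJ runs at -2.8° with length 35.5, so J = 35.5·(cos -2.8°, sin -2.8°) = (35.46, -1.734). ∠AJV = 133.4°, so JV runs at -2.8° + (180° − 133.4°) = 43.80° from the x-axis; with |JV| = 21.7, V = J + 21.7·(cos 43.80°, sin 43.80°) = (51.12, 13.29). The perpendicularity gives VM at right angles to JV; with |VM| = 24.8 on the left of JV, M = V + 24.8·(-0.6921, 0.7218) = (33.95, 31.18). Then |AM| = |M − A| = 46.10.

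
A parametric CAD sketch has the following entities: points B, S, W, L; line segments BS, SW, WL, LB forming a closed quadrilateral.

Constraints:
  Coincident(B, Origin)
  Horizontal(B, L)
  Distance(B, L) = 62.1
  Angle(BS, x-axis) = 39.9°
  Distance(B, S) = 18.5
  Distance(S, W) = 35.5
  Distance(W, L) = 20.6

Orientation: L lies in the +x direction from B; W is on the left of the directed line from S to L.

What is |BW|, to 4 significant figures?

52.02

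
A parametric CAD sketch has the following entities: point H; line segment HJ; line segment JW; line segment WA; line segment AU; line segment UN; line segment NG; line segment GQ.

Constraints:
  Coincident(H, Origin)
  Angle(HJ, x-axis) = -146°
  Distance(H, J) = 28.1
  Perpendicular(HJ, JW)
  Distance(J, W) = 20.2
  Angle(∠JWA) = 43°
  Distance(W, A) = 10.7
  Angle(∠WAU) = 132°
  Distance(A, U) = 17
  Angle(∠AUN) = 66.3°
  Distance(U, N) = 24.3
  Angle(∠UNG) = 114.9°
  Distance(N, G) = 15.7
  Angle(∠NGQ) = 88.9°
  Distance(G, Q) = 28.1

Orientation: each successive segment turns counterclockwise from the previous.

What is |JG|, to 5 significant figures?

26.976

H is at the origin; HJ runs at -146.0° with length 28.1, so J = (-23.296, -15.713). HJ is perpendicular to JW, so JW runs at -56.000°; with |JW| = 20.2, W = (-12.000, -32.460). ∠JWA = 43.0° gives WA at 81.000° from the x-axis; with |WA| = 10.7, A = (-10.326, -21.892). ∠WAU = 132.0° gives AU at 129.00° from the x-axis; with |AU| = 17.0, U = (-21.025, -8.6801). ∠AUN = 66.3° gives UN at -117.30° from the x-axis; with |UN| = 24.3, N = (-32.170, -30.274). ∠UNG = 114.9° gives NG at -52.200° from the x-axis; with |NG| = 15.7, G = (-22.547, -42.679). Then |JG| = |G − J| = 26.976.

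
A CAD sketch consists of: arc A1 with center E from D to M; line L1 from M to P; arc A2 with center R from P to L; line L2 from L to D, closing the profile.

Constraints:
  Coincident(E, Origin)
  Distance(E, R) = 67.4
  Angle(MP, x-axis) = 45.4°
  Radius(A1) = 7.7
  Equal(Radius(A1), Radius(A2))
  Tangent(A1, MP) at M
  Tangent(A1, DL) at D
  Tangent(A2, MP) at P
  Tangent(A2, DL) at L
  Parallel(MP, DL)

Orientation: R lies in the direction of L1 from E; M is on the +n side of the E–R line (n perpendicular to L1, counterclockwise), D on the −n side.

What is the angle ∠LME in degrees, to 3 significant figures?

77.1°

Tangency of A1 to both parallel lines with radius 7.7 puts M and D at E ± 7.7·n: M = (-5.48, 5.41), D = (5.48, -5.41). Equal radii place P and L the same way about R: P = R + 7.7·n = (41.8, 53.4), L = R − 7.7·n = (52.8, 42.6). Then cos ∠LME = ML·ME / (|ML||ME|), giving 77.1°.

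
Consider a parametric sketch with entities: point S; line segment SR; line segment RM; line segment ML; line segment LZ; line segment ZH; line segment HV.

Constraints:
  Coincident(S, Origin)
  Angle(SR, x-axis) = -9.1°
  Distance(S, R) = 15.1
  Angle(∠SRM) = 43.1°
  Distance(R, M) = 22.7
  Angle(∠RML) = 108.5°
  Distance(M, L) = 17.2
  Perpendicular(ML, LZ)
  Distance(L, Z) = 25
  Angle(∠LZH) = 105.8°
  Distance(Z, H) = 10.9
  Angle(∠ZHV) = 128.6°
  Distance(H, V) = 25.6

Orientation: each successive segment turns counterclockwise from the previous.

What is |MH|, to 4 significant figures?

28.76

The perpendicularity gives LZ at right angles to ML, so LZ runs at -70.70°; with |LZ| = 25.0, Z = (-6.974, -13.73). ∠LZH = 105.8° gives ZH at 3.500° from the x-axis; with |ZH| = 10.9, H = (3.906, -13.07). Then |MH| = |H − M| = 28.76.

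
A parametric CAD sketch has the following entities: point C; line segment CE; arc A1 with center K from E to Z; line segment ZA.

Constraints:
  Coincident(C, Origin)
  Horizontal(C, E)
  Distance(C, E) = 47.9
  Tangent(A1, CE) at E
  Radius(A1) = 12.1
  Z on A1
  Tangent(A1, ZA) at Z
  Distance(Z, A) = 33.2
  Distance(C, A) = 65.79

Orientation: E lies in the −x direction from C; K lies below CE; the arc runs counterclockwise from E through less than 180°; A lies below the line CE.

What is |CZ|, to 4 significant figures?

61.37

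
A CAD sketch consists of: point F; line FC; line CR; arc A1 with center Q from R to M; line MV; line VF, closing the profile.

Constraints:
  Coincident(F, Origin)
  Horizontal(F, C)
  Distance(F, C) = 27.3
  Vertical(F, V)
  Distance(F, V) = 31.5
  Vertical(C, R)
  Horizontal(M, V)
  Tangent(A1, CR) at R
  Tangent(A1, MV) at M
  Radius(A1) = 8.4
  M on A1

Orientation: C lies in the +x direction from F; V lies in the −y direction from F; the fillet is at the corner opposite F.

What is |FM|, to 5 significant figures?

36.735

The virtual corner opposite F is at (27.300, -31.500). The tangent condition forces QR to be normal to CR and since A1 is tangent to MV there, QM ⟂ MV, with radius 8.4, so the center Q sits 8.4 in from both sides at Q = (18.900, -23.100). That places the tangent points at R = (27.300, -23.100) on CR and M = (18.900, -31.500) on MV. Then |FM| = |M − F| = 36.735.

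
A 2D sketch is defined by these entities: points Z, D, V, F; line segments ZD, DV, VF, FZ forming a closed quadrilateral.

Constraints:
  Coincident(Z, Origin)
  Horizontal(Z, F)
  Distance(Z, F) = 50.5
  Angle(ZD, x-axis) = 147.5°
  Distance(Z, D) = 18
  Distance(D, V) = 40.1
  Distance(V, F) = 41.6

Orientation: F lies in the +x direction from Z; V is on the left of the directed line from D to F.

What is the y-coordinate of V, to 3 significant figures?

28.5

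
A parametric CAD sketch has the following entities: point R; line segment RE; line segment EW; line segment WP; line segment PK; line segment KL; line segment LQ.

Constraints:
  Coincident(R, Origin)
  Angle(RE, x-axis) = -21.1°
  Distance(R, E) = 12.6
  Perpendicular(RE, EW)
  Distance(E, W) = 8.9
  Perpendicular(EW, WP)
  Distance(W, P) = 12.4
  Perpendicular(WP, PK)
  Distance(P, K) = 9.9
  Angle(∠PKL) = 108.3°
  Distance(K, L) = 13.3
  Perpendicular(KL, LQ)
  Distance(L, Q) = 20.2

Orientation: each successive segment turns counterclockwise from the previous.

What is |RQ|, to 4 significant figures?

23.74

∠PKL = 108.3° gives KL at -39.40° from the x-axis; with |KL| = 13.3, L = (10.10, -9.447). KL ⟂ LQ, so LQ runs at 50.60°; with |LQ| = 20.2, Q = (22.93, 6.162). Then |RQ| = |Q − R| = 23.74.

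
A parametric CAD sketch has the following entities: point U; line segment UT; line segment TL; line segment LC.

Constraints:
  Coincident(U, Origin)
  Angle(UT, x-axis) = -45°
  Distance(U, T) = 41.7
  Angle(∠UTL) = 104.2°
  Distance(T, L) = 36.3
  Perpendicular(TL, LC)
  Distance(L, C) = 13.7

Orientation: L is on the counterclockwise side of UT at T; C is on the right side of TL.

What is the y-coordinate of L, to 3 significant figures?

-10.9

U is at the origin; UT runs at -45.0° with length 41.7, so T = 41.7·(cos -45.0°, sin -45.0°) = (29.5, -29.5). ∠UTL = 104.2°, so TL runs at -45.0° + (180° − 104.2°) = 30.8° from the x-axis; with |TL| = 36.3, L = T + 36.3·(cos 30.8°, sin 30.8°) = (60.7, -10.9). So L.y = -10.9.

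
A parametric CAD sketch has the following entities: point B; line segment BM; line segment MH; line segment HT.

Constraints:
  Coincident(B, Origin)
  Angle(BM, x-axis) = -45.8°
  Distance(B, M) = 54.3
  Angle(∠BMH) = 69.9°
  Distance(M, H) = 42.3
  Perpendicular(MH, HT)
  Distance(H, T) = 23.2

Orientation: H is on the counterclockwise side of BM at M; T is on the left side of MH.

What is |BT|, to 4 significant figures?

36.49

B is at the origin; BM runs at -45.8° with length 54.3, so M = 54.3·(cos -45.8°, sin -45.8°) = (37.86, -38.93). ∠BMH = 69.9°, so MH runs at -45.8° + (180° − 69.9°) = 64.30° from the x-axis; with |MH| = 42.3, H = M + 42.3·(cos 64.30°, sin 64.30°) = (56.20, -0.8127). MH ⟂ HT; with |HT| = 23.2 on the left of MH, T = H + 23.2·(-0.9011, 0.4337) = (35.29, 9.248). Then |BT| = |T − B| = 36.49.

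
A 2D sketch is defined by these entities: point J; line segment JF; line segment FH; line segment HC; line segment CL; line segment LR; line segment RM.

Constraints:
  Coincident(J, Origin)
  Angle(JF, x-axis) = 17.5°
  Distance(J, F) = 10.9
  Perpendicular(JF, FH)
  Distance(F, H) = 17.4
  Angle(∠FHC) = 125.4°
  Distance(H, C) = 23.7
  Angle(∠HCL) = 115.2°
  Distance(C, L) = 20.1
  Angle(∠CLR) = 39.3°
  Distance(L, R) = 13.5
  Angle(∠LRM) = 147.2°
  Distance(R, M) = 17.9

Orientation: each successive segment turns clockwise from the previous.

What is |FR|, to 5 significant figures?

30.207

J is at the origin; JF runs at 17.5° with length 10.9, so F = (10.396, 3.2777). The perpendicularity gives FH at right angles to JF, so FH runs at -72.500°; with |FH| = 17.4, H = (15.628, -13.317). ∠FHC = 125.4° gives HC at -127.10° from the x-axis; with |HC| = 23.7, C = (1.3318, -32.220). ∠HCL = 115.2° gives CL at 168.10° from the x-axis; with |CL| = 20.1, L = (-18.336, -28.075). ∠CLR = 39.3° gives LR at 27.400° from the x-axis; with |LR| = 13.5, R = (-6.3508, -21.862). Then |FR| = |R − F| = 30.207.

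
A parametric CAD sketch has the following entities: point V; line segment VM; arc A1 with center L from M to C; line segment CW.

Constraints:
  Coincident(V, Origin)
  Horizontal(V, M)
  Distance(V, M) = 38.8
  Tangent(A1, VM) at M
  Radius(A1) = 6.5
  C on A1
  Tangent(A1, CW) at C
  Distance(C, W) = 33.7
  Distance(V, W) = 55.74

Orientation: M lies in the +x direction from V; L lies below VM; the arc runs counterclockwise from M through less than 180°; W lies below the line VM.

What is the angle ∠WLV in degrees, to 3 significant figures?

98.1°

V is at the origin; V and M share the same y with |VM| = 38.8 and M on the +x side, so M = (38.8, 0.00). Since A1 is tangent to VM there, LM ⟂ VM, so L = M + (0, -6.5) = (38.8, -6.50). Since LC ⟂ CW (tangency), |LW| = √(6.5² + 33.7²) = 34.3 regardless of where C sits on A1. So W lies on both circle(V, 55.74) and circle(L, 34.3); the below-VM intersection is W = (38.0, -40.8). C is the foot of the tangent from W: C = (32.4, -7.58).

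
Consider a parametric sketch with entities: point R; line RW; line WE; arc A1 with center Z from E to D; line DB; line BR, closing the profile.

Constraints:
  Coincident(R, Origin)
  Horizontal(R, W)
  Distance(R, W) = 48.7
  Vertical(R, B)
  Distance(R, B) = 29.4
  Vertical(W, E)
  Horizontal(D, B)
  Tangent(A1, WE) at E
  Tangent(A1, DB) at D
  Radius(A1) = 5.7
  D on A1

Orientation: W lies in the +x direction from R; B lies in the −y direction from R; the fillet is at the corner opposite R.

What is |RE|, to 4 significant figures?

54.16

R is at the origin; R and W share the same y with |RW| = 48.7 and W on the +x side, so W = (48.70, 0.000). R and B share the same x with |RB| = 29.4 and B on the −y side, so B = (0.000, -29.40). The virtual corner opposite R is at (48.70, -29.40). Tangency of A1 to WE means the radius ZE is perpendicular to WE and tangency of A1 to DB means the radius ZD is perpendicular to DB, with radius 5.7, so the center Z sits 5.7 in from both sides at Z = (43.00, -23.70). That places the tangent points at E = (48.70, -23.70) on WE and D = (43.00, -29.40) on DB. Then |RE| = |E − R| = 54.16.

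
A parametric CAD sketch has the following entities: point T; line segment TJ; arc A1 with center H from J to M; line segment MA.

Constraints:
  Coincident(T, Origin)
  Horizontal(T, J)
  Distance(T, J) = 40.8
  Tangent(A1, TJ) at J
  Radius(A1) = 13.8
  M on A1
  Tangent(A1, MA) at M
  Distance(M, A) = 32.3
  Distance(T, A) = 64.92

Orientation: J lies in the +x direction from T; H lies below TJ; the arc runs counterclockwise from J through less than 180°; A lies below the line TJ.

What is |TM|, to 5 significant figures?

34.708

T is at the origin; T and J share the same y with |TJ| = 40.8 and J on the +x side, so J = (40.800, 0.0000). Since A1 is tangent to TJ there, HJ ⟂ TJ, so H = J + (0, -13.8) = (40.800, -13.800). Since HM ⟂ MA (tangency), |HA| = √(13.8² + 32.3²) = 35.124 regardless of where M sits on A1. So A lies on both circle(T, 64.92) and circle(H, 35.124); the below-TJ intersection is A = (42.734, -48.871). M is the foot of the tangent from A: M = (28.428, -19.912).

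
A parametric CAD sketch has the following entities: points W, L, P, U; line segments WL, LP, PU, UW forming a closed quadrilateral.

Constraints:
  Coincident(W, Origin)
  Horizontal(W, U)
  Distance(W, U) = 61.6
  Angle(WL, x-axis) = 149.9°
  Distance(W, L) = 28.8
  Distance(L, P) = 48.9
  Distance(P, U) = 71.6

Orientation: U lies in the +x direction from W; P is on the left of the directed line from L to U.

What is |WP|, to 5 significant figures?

50.065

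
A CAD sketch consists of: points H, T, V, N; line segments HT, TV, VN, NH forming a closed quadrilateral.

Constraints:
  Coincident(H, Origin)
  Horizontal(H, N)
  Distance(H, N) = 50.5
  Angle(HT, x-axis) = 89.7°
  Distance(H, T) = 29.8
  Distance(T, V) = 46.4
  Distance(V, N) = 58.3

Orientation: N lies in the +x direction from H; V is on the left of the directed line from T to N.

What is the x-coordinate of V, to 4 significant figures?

37.82

Checks: |TV| = 46.40 ✓; |VN| = 58.30 ✓.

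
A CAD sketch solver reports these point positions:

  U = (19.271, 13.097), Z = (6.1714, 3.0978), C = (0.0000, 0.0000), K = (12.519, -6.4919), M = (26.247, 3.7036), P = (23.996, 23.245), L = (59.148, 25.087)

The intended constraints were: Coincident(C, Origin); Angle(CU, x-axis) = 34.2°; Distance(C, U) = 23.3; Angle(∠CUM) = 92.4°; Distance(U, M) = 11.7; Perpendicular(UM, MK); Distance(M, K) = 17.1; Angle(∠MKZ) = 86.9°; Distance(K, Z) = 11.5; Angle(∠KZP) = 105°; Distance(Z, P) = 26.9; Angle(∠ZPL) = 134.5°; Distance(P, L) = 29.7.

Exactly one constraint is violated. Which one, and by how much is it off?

Distance(P, L) = 29.7 — off by 5.50.

C = (0.00, 0.00) ✓; CU at 34.20° ✓; |CU| = 23.30 ✓; ∠CUM = 92.40° ✓; |UM| = 11.70 ✓; ∠(UM, MK) = 90.00° ✓; |MK| = 17.10 ✓; ∠MKZ = 86.90° ✓; |KZ| = 11.50 ✓; ∠KZP = 105.0° ✓; |ZP| = 26.90 ✓; ∠ZPL = 134.5° ✓; |PL| = 35.20 ✗.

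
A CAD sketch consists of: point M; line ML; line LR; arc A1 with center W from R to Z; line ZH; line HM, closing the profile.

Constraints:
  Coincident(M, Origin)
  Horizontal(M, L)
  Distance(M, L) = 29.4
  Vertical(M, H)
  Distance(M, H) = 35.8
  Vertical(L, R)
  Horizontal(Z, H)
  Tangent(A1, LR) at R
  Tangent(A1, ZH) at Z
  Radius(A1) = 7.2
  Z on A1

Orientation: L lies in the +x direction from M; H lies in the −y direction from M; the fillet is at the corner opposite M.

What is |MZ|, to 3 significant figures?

42.1

M is at the origin; ML is horizontal with |ML| = 29.4 and L on the +x side, so L = (29.4, 0.00). M and H share the same x with |MH| = 35.8 and H on the −y side, so H = (0.00, -35.8). The virtual corner opposite M is at (29.4, -35.8). A1 meets LR tangentially, so WR is at right angles to LR and since A1 is tangent to ZH there, WZ ⟂ ZH, with radius 7.2, so the center W sits 7.2 in from both sides at W = (22.2, -28.6). That places the tangent points at R = (29.4, -28.6) on LR and Z = (22.2, -35.8) on ZH. Then |MZ| = |Z − M| = 42.1.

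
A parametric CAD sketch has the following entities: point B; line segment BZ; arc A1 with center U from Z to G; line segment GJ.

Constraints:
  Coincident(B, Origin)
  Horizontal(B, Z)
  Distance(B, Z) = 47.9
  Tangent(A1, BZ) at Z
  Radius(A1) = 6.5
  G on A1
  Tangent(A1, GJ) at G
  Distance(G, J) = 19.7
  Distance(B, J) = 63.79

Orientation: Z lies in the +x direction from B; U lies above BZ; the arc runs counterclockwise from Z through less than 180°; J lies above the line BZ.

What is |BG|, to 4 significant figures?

54.41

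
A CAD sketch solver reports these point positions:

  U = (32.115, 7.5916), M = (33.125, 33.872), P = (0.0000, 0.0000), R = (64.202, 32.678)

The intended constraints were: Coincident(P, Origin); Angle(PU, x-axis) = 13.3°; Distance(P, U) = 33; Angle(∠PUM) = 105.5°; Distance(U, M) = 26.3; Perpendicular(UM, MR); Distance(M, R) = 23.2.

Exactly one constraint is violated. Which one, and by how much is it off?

Distance(M, R) = 23.2 — off by 7.90.

P = (0.00, 0.00) ✓; PU at 13.30° ✓; |PU| = 33.00 ✓; ∠PUM = 105.5° ✓; |UM| = 26.30 ✓; ∠(UM, MR) = 90.00° ✓; |MR| = 31.10 ✗.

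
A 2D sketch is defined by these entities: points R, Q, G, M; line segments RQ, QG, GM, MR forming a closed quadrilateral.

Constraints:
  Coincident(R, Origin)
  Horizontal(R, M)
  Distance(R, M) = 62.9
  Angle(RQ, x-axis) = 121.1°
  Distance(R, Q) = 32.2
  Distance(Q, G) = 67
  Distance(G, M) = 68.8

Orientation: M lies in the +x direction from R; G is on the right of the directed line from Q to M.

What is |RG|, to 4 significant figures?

36.33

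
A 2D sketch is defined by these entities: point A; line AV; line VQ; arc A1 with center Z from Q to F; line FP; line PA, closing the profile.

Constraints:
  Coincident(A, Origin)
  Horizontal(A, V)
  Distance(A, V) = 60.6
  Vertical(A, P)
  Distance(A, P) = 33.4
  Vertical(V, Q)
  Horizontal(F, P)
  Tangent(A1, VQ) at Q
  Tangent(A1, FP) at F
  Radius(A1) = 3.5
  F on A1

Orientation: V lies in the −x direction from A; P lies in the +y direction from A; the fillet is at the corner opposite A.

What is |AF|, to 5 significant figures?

66.151

The virtual corner opposite A is at (-60.600, 33.400). The tangent condition forces ZQ to be normal to VQ and since A1 is tangent to FP there, ZF ⟂ FP, with radius 3.5, so the center Z sits 3.5 in from both sides at Z = (-57.100, 29.900). That places the tangent points at Q = (-60.600, 29.900) on VQ and F = (-57.100, 33.400) on FP. Then |AF| = |F − A| = 66.151.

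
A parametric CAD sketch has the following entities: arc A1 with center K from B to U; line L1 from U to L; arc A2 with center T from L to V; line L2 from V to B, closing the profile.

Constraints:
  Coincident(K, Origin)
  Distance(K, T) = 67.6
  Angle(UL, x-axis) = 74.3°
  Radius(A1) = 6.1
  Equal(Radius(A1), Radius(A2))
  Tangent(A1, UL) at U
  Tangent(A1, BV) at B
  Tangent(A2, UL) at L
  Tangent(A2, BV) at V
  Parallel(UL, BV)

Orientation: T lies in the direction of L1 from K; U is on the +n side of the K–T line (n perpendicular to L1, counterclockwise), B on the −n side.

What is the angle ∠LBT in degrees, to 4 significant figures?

5.074°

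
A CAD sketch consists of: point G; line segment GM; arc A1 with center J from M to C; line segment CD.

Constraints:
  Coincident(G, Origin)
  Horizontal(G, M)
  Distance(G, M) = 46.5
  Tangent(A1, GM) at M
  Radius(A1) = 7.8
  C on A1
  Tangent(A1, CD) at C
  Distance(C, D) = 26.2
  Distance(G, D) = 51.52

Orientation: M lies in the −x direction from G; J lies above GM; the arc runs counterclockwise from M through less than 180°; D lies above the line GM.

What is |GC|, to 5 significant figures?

39.479

G is at the origin; G and M share the same y with |GM| = 46.5 and M on the −x side, so M = (-46.500, 0.0000). The tangent condition forces JM to be normal to GM, so J = M + (0, 7.8) = (-46.500, 7.8000). Since JC ⟂ CD (tangency), |JD| = √(7.8² + 26.2²) = 27.336 regardless of where C sits on A1. So D lies on both circle(G, 51.52) and circle(J, 27.336); the above-GM intersection is D = (-38.706, 34.002). C is the foot of the tangent from D: C = (-38.700, 7.8019).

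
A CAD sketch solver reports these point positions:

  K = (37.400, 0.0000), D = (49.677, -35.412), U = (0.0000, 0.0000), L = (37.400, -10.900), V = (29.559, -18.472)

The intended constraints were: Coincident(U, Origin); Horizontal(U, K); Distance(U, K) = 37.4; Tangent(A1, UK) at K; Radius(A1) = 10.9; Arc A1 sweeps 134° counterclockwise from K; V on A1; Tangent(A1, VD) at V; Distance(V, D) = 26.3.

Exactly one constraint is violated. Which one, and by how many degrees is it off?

Tangent(A1, VD) at V — off by 5.90°.

U = (0.00, 0.00) ✓; U.y = 0.00, K.y = 0.00 ✓; |UK| = 37.40 ✓; ∠(LK, KU) = 90.00° ✓; |LK| = 10.90 ✓; bearing(L→V) − bearing(L→K) = 134.0° ✓; |LV| = 10.90 ✓; ∠(LV, VD) = 84.10° ✗; |VD| = 26.30 ✓.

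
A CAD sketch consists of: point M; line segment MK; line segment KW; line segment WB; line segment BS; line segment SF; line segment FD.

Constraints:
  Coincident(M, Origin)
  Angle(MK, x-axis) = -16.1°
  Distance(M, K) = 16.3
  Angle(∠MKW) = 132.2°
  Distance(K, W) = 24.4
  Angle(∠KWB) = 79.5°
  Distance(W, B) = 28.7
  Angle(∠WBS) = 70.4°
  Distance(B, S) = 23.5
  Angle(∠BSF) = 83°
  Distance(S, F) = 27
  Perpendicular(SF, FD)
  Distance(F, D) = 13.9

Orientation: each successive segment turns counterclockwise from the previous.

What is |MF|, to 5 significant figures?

31.223

∠WBS = 70.4° gives BS at -118.20° from the x-axis; with |BS| = 23.5, S = (6.0372, 8.8517). ∠BSF = 83.0° gives SF at -21.200° from the x-axis; with |SF| = 27.0, F = (31.210, -0.91212). Then |MF| = |F − M| = 31.223.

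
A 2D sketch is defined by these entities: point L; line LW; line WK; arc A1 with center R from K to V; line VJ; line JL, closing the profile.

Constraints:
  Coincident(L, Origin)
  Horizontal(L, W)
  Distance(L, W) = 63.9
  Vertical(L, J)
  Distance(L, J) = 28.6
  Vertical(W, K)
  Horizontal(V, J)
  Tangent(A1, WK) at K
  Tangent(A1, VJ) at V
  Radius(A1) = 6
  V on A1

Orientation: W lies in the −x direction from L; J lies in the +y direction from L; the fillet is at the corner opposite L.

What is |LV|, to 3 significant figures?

64.6

L is at the origin; LW is horizontal with |LW| = 63.9 and W on the −x side, so W = (-63.9, 0.00). L and J share the same x with |LJ| = 28.6 and J on the +y side, so J = (0.00, 28.6). The virtual corner opposite L is at (-63.9, 28.6). Tangency of A1 to WK means the radius RK is perpendicular to WK and tangency of A1 to VJ means the radius RV is perpendicular to VJ, with radius 6.0, so the center R sits 6.0 in from both sides at R = (-57.9, 22.6). That places the tangent points at K = (-63.9, 22.6) on WK and V = (-57.9, 28.6) on VJ. Then |LV| = |V − L| = 64.6.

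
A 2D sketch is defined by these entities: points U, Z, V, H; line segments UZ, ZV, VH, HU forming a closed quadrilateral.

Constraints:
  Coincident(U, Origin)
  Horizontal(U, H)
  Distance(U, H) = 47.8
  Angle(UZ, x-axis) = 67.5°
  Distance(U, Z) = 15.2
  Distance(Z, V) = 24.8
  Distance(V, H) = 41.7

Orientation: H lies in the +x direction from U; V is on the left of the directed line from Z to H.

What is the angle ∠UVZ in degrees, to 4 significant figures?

6.963°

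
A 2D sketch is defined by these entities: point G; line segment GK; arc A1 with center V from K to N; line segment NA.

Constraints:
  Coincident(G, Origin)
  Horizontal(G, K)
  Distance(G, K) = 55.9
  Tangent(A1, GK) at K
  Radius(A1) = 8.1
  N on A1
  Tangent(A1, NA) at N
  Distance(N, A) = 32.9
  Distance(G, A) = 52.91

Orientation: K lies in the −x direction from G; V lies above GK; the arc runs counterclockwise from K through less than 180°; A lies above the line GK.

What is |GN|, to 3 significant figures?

48.5

G is at the origin; GK is horizontal with |GK| = 55.9 and K on the −x side, so K = (-55.9, 0.00). The tangent condition forces VK to be normal to GK, so V = K + (0, 8.1) = (-55.9, 8.10). Since VN ⟂ NA (tangency), |VA| = √(8.1² + 32.9²) = 33.9 regardless of where N sits on A1. So A lies on both circle(G, 52.91) and circle(V, 33.9); the above-GK intersection is A = (-38.0, 36.8). N is the foot of the tangent from A: N = (-48.2, 5.58).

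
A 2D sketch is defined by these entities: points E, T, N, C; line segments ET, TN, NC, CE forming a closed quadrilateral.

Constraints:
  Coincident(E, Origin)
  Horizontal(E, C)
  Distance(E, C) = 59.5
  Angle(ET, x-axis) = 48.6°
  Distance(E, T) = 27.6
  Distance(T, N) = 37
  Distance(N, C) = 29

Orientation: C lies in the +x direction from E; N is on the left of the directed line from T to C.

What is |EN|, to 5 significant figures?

61.446

E is at the origin; EC is horizontal with |EC| = 59.5 and C in +x, so C = (59.5, 0). ET runs at 48.6° with |ET| = 27.6, so T = (18.252, 20.703). N is determined by |TN| = 37.0 and |NC| = 29.0 together: it lies at the intersection of circle(T, 37.0) and circle(C, 29.0). With |TC| = 46.152, the foot of the radical line on TC is 28.796 from T and the perpendicular offset is √(37.0² − 28.796²) = 23.233. Taking the left-of-TC solution: N = (54.411, 28.550).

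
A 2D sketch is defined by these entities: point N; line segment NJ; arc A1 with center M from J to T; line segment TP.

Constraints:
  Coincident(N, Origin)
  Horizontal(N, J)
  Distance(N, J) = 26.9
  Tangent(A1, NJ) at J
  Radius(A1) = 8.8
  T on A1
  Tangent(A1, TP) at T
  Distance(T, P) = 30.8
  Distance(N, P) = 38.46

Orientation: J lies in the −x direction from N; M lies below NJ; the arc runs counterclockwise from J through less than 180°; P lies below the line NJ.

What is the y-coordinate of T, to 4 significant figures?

-15.04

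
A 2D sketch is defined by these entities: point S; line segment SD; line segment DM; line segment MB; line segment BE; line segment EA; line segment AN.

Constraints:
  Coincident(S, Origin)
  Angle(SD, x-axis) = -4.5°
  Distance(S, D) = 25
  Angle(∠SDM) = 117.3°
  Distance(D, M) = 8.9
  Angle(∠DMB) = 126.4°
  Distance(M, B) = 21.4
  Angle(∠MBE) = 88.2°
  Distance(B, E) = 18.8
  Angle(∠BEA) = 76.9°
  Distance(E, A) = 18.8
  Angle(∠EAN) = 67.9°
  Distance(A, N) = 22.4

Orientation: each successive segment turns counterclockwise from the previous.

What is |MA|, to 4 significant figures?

14.20

∠MBE = 88.2° gives BE at -156.4° from the x-axis; with |BE| = 18.8, E = (4.438, 17.95). ∠BEA = 76.9° gives EA at -53.30° from the x-axis; with |EA| = 18.8, A = (15.67, 2.872). Then |MA| = |A − M| = 14.20.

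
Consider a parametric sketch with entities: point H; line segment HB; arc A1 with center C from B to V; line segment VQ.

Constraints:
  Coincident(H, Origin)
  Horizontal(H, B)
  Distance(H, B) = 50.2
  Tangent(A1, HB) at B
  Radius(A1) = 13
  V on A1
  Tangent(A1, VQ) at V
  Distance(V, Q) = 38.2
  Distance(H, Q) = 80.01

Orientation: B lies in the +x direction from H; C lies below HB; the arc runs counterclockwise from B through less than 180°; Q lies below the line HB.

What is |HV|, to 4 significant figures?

44.36

H is at the origin; H and B share the same y with |HB| = 50.2 and B on the +x side, so B = (50.20, 0.000). The tangent condition forces CB to be normal to HB, so C = B + (0, -13) = (50.20, -13.00). Since CV ⟂ VQ (tangency), |CQ| = √(13.0² + 38.2²) = 40.35 regardless of where V sits on A1. So Q lies on both circle(H, 80.01) and circle(C, 40.35); the below-HB intersection is Q = (60.88, -51.91). V is the foot of the tangent from Q: V = (39.44, -20.30).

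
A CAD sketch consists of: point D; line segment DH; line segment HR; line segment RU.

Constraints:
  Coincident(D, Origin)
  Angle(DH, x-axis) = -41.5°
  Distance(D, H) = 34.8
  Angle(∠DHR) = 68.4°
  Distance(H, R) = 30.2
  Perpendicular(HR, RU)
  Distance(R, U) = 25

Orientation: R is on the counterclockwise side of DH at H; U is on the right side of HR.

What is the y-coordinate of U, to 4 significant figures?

-3.172

D is at the origin; DH runs at -41.5° with length 34.8, so H = 34.8·(cos -41.5°, sin -41.5°) = (26.06, -23.06). ∠DHR = 68.4°, so HR runs at -41.5° + (180° − 68.4°) = 70.10° from the x-axis; with |HR| = 30.2, R = H + 30.2·(cos 70.10°, sin 70.10°) = (36.34, 5.338). HR is perpendicular to RU; with |RU| = 25.0 on the right of HR, U = R + 25.0·(0.9403, -0.3404) = (59.85, -3.172). So U.y = -3.172.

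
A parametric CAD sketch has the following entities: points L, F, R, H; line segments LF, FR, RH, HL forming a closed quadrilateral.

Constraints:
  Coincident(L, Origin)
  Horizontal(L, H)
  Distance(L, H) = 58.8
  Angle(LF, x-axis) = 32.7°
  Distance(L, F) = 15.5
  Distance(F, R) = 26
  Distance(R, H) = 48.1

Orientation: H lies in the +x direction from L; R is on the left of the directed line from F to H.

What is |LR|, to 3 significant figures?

39.8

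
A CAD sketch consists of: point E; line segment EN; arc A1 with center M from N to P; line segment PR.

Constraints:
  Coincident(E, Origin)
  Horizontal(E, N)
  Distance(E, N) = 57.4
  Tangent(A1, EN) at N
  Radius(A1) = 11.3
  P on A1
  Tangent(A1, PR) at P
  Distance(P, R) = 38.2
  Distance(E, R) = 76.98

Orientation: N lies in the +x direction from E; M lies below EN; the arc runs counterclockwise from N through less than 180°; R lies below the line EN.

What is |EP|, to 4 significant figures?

48.79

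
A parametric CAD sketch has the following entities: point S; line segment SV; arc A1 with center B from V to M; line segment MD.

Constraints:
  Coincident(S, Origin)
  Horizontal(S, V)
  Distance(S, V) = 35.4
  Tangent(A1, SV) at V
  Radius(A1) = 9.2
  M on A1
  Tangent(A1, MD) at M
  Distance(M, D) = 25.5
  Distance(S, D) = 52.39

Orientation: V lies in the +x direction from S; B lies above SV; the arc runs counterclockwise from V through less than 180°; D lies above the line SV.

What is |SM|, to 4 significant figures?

45.78

S is at the origin; SV is horizontal with |SV| = 35.4 and V on the +x side, so V = (35.40, 0.000). Tangency of A1 to SV means the radius BV is perpendicular to SV, so B = V + (0, 9.2) = (35.40, 9.200). Since BM ⟂ MD (tangency), |BD| = √(9.2² + 25.5²) = 27.11 regardless of where M sits on A1. So D lies on both circle(S, 52.39) and circle(B, 27.11); the above-SV intersection is D = (37.88, 36.20). M is the foot of the tangent from D: M = (44.30, 11.52).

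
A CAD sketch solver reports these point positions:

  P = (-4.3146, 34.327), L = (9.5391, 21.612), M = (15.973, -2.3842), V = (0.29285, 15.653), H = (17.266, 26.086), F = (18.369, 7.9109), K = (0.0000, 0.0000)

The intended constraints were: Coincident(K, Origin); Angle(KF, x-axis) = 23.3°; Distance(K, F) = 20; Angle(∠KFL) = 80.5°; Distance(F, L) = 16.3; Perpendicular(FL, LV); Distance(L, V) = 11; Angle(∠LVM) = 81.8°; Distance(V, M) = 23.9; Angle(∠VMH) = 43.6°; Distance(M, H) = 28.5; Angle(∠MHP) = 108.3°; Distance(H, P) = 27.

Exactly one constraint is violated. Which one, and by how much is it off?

Distance(H, P) = 27 — off by 3.90.

K = (0.00, 0.00) ✓; KF at 23.30° ✓; |KF| = 20.00 ✓; ∠KFL = 80.50° ✓; |FL| = 16.30 ✓; ∠(FL, LV) = 90.00° ✓; |LV| = 11.00 ✓; ∠LVM = 81.80° ✓; |VM| = 23.90 ✓; ∠VMH = 43.60° ✓; |MH| = 28.50 ✓; ∠MHP = 108.3° ✓; |HP| = 23.10 ✗.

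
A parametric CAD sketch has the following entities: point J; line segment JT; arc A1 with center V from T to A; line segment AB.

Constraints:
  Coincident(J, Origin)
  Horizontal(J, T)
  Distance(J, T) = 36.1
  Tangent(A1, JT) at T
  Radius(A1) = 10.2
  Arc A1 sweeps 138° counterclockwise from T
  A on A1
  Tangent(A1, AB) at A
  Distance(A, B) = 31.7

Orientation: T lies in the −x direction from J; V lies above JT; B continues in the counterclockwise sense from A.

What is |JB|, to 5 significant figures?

65.663

J is at the origin; JT is horizontal with |JT| = 36.1 and T on the −x side, so T = (-36.100, 0.0000). Since A1 is tangent to JT there, VT ⟂ JT, so V = T + (0, 10.2) = (-36.100, 10.200). On A1, T sits at bearing -90° from V; a 138° counterclockwise sweep puts A at bearing 48°, so A = V + 10.2·(cos 48°, sin 48°) = (-29.275, 17.780). Since A1 is tangent to AB there, VA ⟂ AB, so AB runs along (−sin 48°, cos 48°); with |AB| = 31.7, B = (-52.833, 38.992). Then |JB| = |B − J| = 65.663.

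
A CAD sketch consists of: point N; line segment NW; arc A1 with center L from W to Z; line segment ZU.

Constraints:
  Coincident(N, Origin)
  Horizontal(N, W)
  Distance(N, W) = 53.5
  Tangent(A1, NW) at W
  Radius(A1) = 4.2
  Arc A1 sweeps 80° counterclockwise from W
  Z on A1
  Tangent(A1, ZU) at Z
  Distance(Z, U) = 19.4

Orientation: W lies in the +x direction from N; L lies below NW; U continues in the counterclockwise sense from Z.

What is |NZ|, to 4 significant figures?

49.49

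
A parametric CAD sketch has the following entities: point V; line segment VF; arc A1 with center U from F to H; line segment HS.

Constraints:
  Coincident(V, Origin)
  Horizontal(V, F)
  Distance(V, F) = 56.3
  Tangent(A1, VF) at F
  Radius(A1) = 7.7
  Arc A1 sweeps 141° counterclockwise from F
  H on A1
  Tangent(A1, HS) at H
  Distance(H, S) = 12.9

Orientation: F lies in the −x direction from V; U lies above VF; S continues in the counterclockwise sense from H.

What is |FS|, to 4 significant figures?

22.41

V is at the origin; VF is horizontal with |VF| = 56.3 and F on the −x side, so F = (-56.30, 0.000). Since A1 is tangent to VF there, UF ⟂ VF, so U = F + (0, 7.7) = (-56.30, 7.700). On A1, F sits at bearing -90° from U; a 141° counterclockwise sweep puts H at bearing 51°, so H = U + 7.7·(cos 51°, sin 51°) = (-51.45, 13.68). A1 meets HS tangentially, so UH is at right angles to HS, so HS runs along (−sin 51°, cos 51°); with |HS| = 12.9, S = (-61.48, 21.80). Then |FS| = |S − F| = 22.41.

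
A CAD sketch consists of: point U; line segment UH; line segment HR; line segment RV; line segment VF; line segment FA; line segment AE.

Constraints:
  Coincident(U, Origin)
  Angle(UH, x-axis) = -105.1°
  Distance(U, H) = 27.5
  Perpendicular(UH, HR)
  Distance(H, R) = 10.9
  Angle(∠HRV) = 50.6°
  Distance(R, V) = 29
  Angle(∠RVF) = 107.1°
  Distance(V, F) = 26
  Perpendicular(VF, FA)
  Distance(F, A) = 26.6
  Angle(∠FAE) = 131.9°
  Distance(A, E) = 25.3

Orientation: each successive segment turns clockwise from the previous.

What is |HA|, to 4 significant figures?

24.63

U is at the origin; UH runs at -105.1° with length 27.5, so H = (-7.164, -26.55). UH is perpendicular to HR, so HR runs at 164.9°; with |HR| = 10.9, R = (-17.69, -23.71). ∠HRV = 50.6° gives RV at 35.50° from the x-axis; with |RV| = 29.0, V = (5.922, -6.871). ∠RVF = 107.1° gives VF at -37.40° from the x-axis; with |VF| = 26.0, F = (26.58, -22.66). VF ⟂ FA, so FA runs at -127.4°; with |FA| = 26.6, A = (10.42, -43.79). Then |HA| = |A − H| = 24.63.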